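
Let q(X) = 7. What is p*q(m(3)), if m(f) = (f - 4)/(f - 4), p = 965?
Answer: 6755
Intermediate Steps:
m(f) = 1 (m(f) = (-4 + f)/(-4 + f) = 1)
p*q(m(3)) = 965*7 = 6755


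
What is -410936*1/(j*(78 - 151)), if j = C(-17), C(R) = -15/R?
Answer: 6985912/1095 ≈ 6379.8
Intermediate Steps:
j = 15/17 (j = -15/(-17) = -15*(-1/17) = 15/17 ≈ 0.88235)
-410936*1/(j*(78 - 151)) = -410936*17/(15*(78 - 151)) = -410936/((15/17)*(-73)) = -410936/(-1095/17) = -410936*(-17/1095) = 6985912/1095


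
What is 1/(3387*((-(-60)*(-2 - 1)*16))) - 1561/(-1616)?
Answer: 951679159/985210560 ≈ 0.96597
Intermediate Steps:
1/(3387*((-(-60)*(-2 - 1)*16))) - 1561/(-1616) = 1/(3387*((-(-60)*(-3)*16))) - 1561*(-1/1616) = 1/(3387*((-15*12*16))) + 1561/1616 = 1/(3387*((-180*16))) + 1561/1616 = (1/3387)/(-2880) + 1561/1616 = (1/3387)*(-1/2880) + 1561/1616 = -1/9754560 + 1561/1616 = 951679159/985210560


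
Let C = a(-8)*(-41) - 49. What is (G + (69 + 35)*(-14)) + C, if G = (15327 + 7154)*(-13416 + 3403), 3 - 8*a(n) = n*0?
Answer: -1800830187/8 ≈ -2.2510e+8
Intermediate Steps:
a(n) = 3/8 (a(n) = 3/8 - n*0/8 = 3/8 - ⅛*0 = 3/8 + 0 = 3/8)
G = -225102253 (G = 22481*(-10013) = -225102253)
C = -515/8 (C = (3/8)*(-41) - 49 = -123/8 - 49 = -515/8 ≈ -64.375)
(G + (69 + 35)*(-14)) + C = (-225102253 + (69 + 35)*(-14)) - 515/8 = (-225102253 + 104*(-14)) - 515/8 = (-225102253 - 1456) - 515/8 = -225103709 - 515/8 = -1800830187/8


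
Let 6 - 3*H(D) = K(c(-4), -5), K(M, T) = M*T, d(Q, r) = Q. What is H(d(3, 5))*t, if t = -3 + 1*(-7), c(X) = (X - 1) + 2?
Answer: 30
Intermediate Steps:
c(X) = 1 + X (c(X) = (-1 + X) + 2 = 1 + X)
H(D) = -3 (H(D) = 2 - (1 - 4)*(-5)/3 = 2 - (-1)*(-5) = 2 - ⅓*15 = 2 - 5 = -3)
t = -10 (t = -3 - 7 = -10)
H(d(3, 5))*t = -3*(-10) = 30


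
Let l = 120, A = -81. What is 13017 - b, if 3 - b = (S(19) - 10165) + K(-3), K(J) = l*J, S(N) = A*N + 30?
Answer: 980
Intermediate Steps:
S(N) = 30 - 81*N (S(N) = -81*N + 30 = 30 - 81*N)
K(J) = 120*J
b = 12037 (b = 3 - (((30 - 81*19) - 10165) + 120*(-3)) = 3 - (((30 - 1539) - 10165) - 360) = 3 - ((-1509 - 10165) - 360) = 3 - (-11674 - 360) = 3 - 1*(-12034) = 3 + 12034 = 12037)
13017 - b = 13017 - 1*12037 = 13017 - 12037 = 980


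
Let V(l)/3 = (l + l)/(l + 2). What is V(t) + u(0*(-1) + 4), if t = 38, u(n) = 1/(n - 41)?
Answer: 2099/370 ≈ 5.6730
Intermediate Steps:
u(n) = 1/(-41 + n)
V(l) = 6*l/(2 + l) (V(l) = 3*((l + l)/(l + 2)) = 3*((2*l)/(2 + l)) = 3*(2*l/(2 + l)) = 6*l/(2 + l))
V(t) + u(0*(-1) + 4) = 6*38/(2 + 38) + 1/(-41 + (0*(-1) + 4)) = 6*38/40 + 1/(-41 + (0 + 4)) = 6*38*(1/40) + 1/(-41 + 4) = 57/10 + 1/(-37) = 57/10 - 1/37 = 2099/370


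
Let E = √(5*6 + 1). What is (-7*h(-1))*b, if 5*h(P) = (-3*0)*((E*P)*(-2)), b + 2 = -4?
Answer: 0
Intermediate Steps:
b = -6 (b = -2 - 4 = -6)
E = √31 (E = √(30 + 1) = √31 ≈ 5.5678)
h(P) = 0 (h(P) = ((-3*0)*((√31*P)*(-2)))/5 = (0*((P*√31)*(-2)))/5 = (0*(-2*P*√31))/5 = (⅕)*0 = 0)
(-7*h(-1))*b = -7*0*(-6) = 0*(-6) = 0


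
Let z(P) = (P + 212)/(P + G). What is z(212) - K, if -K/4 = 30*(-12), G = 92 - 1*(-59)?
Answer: -522296/363 ≈ -1438.8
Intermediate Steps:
G = 151 (G = 92 + 59 = 151)
K = 1440 (K = -120*(-12) = -4*(-360) = 1440)
z(P) = (212 + P)/(151 + P) (z(P) = (P + 212)/(P + 151) = (212 + P)/(151 + P))
z(212) - K = (212 + 212)/(151 + 212) - 1*1440 = 424/363 - 1440 = -522296/363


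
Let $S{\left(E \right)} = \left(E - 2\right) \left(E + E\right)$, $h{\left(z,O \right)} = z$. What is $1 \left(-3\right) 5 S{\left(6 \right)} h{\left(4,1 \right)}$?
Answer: $-2880$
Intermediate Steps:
$S{\left(E \right)} = 2 E \left(-2 + E\right)$ ($S{\left(E \right)} = \left(-2 + E\right) 2 E = 2 E \left(-2 + E\right)$)
$1 \left(-3\right) 5 S{\left(6 \right)} h{\left(4,1 \right)} = 1 \left(-3\right) 5 \cdot 2 \cdot 6 \left(-2 + 6\right) 4 = - 3 \cdot 5 \cdot 2 \cdot 6 \cdot 4 \cdot 4 = - 3 \cdot 5 \cdot 48 \cdot 4 = \left(-3\right) 240 \cdot 4 = \left(-720\right) 4 = -2880$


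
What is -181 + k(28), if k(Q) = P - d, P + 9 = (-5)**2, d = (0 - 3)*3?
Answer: -156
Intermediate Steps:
d = -9 (d = -3*3 = -9)
P = 16 (P = -9 + (-5)**2 = -9 + 25 = 16)
k(Q) = 25 (k(Q) = 16 - 1*(-9) = 16 + 9 = 25)
-181 + k(28) = -181 + 25 = -156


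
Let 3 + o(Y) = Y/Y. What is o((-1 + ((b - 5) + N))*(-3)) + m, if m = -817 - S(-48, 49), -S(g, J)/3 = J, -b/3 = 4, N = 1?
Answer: -672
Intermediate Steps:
b = -12 (b = -3*4 = -12)
o(Y) = -2 (o(Y) = -3 + Y/Y = -3 + 1 = -2)
S(g, J) = -3*J
m = -670 (m = -817 - (-3)*49 = -817 - 1*(-147) = -817 + 147 = -670)
o((-1 + ((b - 5) + N))*(-3)) + m = -2 - 670 = -672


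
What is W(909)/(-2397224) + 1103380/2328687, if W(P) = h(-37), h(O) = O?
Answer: 2645135178539/5582384364888 ≈ 0.47384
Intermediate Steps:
W(P) = -37
W(909)/(-2397224) + 1103380/2328687 = -37/(-2397224) + 1103380/2328687 = -37*(-1/2397224) + 1103380*(1/2328687) = 37/2397224 + 1103380/2328687 = 2645135178539/5582384364888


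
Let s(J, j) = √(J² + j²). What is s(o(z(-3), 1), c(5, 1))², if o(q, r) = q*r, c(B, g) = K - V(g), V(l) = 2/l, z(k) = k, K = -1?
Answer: 18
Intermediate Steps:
c(B, g) = -1 - 2/g
s(o(z(-3), 1), c(5, 1))² = (√((-3*1)² + ((-2 - 1*1)/1)²))² = (√((-3)² + (1*(-2 - 1))²))² = (√(9 + (1*(-3))²))² = (√(9 + (-3)²))² = (√(9 + 9))² = (√18)² = (3*√2)² = 18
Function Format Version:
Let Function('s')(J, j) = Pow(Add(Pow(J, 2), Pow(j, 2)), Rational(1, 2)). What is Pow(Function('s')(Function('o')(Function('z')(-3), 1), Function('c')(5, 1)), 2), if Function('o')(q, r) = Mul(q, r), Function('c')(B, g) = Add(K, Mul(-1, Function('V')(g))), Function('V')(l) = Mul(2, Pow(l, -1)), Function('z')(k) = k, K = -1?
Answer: 18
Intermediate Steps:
Function('c')(B, g) = Add(-1, Mul(-2, Pow(g, -1))) (Function('c')(B, g) = Add(-1, Mul(-1, Mul(2, Pow(g, -1)))) = Add(-1, Mul(-2, Pow(g, -1))))
Pow(Function('s')(Function('o')(Function('z')(-3), 1), Function('c')(5, 1)), 2) = Pow(Pow(Add(Pow(Mul(-3, 1), 2), Pow(Mul(Pow(1, -1), Add(-2, Mul(-1, 1))), 2)), Rational(1, 2)), 2) = Pow(Pow(Add(Pow(-3, 2), Pow(Mul(1, Add(-2, -1)), 2)), Rational(1, 2)), 2) = Pow(Pow(Add(9, Pow(Mul(1, -3), 2)), Rational(1, 2)), 2) = Pow(Pow(Add(9, Pow(-3, 2)), Rational(1, 2)), 2) = Pow(Pow(Add(9, 9), Rational(1, 2)), 2) = Pow(Pow(18, Rational(1, 2)), 2) = Pow(Mul(3, Pow(2, Rational(1, 2))), 2) = 18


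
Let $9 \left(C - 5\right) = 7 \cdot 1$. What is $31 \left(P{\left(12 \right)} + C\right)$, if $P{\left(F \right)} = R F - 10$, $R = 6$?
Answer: $\frac{18910}{9} \approx 2101.1$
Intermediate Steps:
$P{\left(F \right)} = -10 + 6 F$ ($P{\left(F \right)} = 6 F - 10 = -10 + 6 F$)
$C = \frac{52}{9}$ ($C = 5 + \frac{7 \cdot 1}{9} = 5 + \frac{1}{9} \cdot 7 = 5 + \frac{7}{9} = \frac{52}{9} \approx 5.7778$)
$31 \left(P{\left(12 \right)} + C\right) = 31 \left(\left(-10 + 6 \cdot 12\right) + \frac{52}{9}\right) = 31 \left(\left(-10 + 72\right) + \frac{52}{9}\right) = 31 \left(62 + \frac{52}{9}\right) = 31 \cdot \frac{610}{9} = \frac{18910}{9}$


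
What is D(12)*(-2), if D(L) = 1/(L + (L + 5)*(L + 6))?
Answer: -1/159 ≈ -0.0062893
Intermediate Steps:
D(L) = 1/(L + (5 + L)*(6 + L))
D(12)*(-2) = -2/(30 + 12² + 12*12) = -2/(30 + 144 + 144) = -2/318 = (1/318)*(-2) = -1/159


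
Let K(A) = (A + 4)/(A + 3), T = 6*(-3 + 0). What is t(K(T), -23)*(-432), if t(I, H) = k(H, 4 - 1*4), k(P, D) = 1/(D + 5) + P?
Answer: 49248/5 ≈ 9849.6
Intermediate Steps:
k(P, D) = P + 1/(5 + D) (k(P, D) = 1/(5 + D) + P = P + 1/(5 + D))
T = -18 (T = 6*(-3) = -18)
K(A) = (4 + A)/(3 + A)
t(I, H) = 1/5 + H (t(I, H) = (1 + 5*H + (4 - 1*4)*H)/(5 + (4 - 1*4)) = (1 + 5*H + (4 - 4)*H)/(5 + (4 - 4)) = (1 + 5*H + 0*H)/(5 + 0) = (1 + 5*H + 0)/5 = (1 + 5*H)/5 = 1/5 + H)
t(K(T), -23)*(-432) = (1/5 - 23)*(-432) = -114/5*(-432) = 49248/5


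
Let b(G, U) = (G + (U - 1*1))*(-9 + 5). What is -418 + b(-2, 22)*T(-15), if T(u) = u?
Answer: 722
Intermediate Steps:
b(G, U) = 4 - 4*G - 4*U (b(G, U) = (G + (U - 1))*(-4) = (G + (-1 + U))*(-4) = (-1 + G + U)*(-4) = 4 - 4*G - 4*U)
-418 + b(-2, 22)*T(-15) = -418 + (4 - 4*(-2) - 4*22)*(-15) = -418 + (4 + 8 - 88)*(-15) = -418 - 76*(-15) = -418 + 1140 = 722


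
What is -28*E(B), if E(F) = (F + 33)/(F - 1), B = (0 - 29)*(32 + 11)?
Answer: -4249/156 ≈ -27.237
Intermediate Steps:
B = -1247 (B = -29*43 = -1247)
E(F) = (33 + F)/(-1 + F)
-28*E(B) = -28*(33 - 1247)/(-1 - 1247) = -28*(-1214)/(-1248) = -(-7)*(-1214)/312 = -28*607/624 = -4249/156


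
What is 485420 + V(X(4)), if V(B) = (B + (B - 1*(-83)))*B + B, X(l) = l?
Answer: 485788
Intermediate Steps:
V(B) = B + B*(83 + 2*B) (V(B) = (B + (B + 83))*B + B = (B + (83 + B))*B + B = (83 + 2*B)*B + B = B*(83 + 2*B) + B = B + B*(83 + 2*B))
485420 + V(X(4)) = 485420 + 2*4*(42 + 4) = 485420 + 2*4*46 = 485420 + 368 = 485788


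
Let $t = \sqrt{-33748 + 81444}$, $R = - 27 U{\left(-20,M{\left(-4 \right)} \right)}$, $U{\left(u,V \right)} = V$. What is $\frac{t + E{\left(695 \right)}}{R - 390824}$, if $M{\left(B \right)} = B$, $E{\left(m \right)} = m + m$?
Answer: $- \frac{695}{195358} - \frac{\sqrt{2981}}{97679} \approx -0.0041165$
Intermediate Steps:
$E{\left(m \right)} = 2 m$
$R = 108$ ($R = \left(-27\right) \left(-4\right) = 108$)
$t = 4 \sqrt{2981}$ ($t = \sqrt{47696} = 4 \sqrt{2981} \approx 218.39$)
$\frac{t + E{\left(695 \right)}}{R - 390824} = \frac{4 \sqrt{2981} + 2 \cdot 695}{108 - 390824} = \frac{4 \sqrt{2981} + 1390}{-390716} = \left(1390 + 4 \sqrt{2981}\right) \left(- \frac{1}{390716}\right) = - \frac{695}{195358} - \frac{\sqrt{2981}}{97679}$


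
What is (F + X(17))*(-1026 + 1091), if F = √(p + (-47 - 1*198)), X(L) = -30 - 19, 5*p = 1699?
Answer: -3185 + 13*√2370 ≈ -2552.1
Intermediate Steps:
p = 1699/5 (p = (⅕)*1699 = 1699/5 ≈ 339.80)
X(L) = -49
F = √2370/5 (F = √(1699/5 + (-47 - 1*198)) = √(1699/5 + (-47 - 198)) = √(1699/5 - 245) = √(474/5) = √2370/5 ≈ 9.7365)
(F + X(17))*(-1026 + 1091) = (√2370/5 - 49)*(-1026 + 1091) = (-49 + √2370/5)*65 = -3185 + 13*√2370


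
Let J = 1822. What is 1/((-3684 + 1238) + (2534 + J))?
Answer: 1/1910 ≈ 0.00052356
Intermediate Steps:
1/((-3684 + 1238) + (2534 + J)) = 1/((-3684 + 1238) + (2534 + 1822)) = 1/(-2446 + 4356) = 1/1910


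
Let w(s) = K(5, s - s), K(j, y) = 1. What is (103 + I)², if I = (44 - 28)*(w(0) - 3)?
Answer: 5041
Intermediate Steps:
w(s) = 1
I = -32 (I = (44 - 28)*(1 - 3) = 16*(-2) = -32)
(103 + I)² = (103 - 32)² = 71² = 5041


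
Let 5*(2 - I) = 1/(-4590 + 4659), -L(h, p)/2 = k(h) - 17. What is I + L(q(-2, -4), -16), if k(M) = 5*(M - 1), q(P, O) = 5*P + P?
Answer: 57269/345 ≈ 166.00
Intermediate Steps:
q(P, O) = 6*P
k(M) = -5 + 5*M (k(M) = 5*(-1 + M) = -5 + 5*M)
L(h, p) = 44 - 10*h (L(h, p) = -2*((-5 + 5*h) - 17) = -2*(-22 + 5*h) = 44 - 10*h)
I = 689/345 (I = 2 - 1/(5*(-4590 + 4659)) = 2 - ⅕/69 = 2 - ⅕*1/69 = 2 - 1/345 = 689/345 ≈ 1.9971)
I + L(q(-2, -4), -16) = 689/345 + (44 - 60*(-2)) = 689/345 + (44 - 10*(-12)) = 689/345 + (44 + 120) = 689/345 + 164 = 57269/345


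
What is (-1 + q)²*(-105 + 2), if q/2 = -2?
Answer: -2575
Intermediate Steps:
q = -4 (q = 2*(-2) = -4)
(-1 + q)²*(-105 + 2) = (-1 - 4)²*(-105 + 2) = (-5)²*(-103) = 25*(-103) = -2575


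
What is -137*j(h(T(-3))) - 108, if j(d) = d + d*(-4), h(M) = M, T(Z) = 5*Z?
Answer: -6273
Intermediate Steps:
j(d) = -3*d (j(d) = d - 4*d = -3*d)
-137*j(h(T(-3))) - 108 = -(-411)*5*(-3) - 108 = -(-411)*(-15) - 108 = -137*45 - 108 = -6165 - 108 = -6273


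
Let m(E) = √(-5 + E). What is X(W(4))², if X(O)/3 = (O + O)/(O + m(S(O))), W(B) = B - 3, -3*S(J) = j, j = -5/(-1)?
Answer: 324/(3 + 2*I*√15)² ≈ -3.4707 - 3.1628*I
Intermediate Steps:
j = 5 (j = -5*(-1) = 5)
S(J) = -5/3 (S(J) = -⅓*5 = -5/3)
W(B) = -3 + B
X(O) = 6*O/(O + 2*I*√15/3) (X(O) = 3*((O + O)/(O + √(-5 - 5/3))) = 3*((2*O)/(O + √(-20/3))) = 3*((2*O)/(O + 2*I*√15/3)) = 3*(2*O/(O + 2*I*√15/3)) = 6*O/(O + 2*I*√15/3))
X(W(4))² = (18*(-3 + 4)/(3*(-3 + 4) + 2*I*√15))² = (18*1/(3*1 + 2*I*√15))² = (18*1/(3 + 2*I*√15))² = (18/(3 + 2*I*√15))² = 324/(3 + 2*I*√15)²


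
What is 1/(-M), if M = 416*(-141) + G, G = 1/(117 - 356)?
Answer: 239/14018785 ≈ 1.7049e-5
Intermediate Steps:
G = -1/239 (G = 1/(-239) = -1/239 ≈ -0.0041841)
M = -14018785/239 (M = 416*(-141) - 1/239 = -58656 - 1/239 = -14018785/239 ≈ -58656.)
1/(-M) = 1/(-1*(-14018785/239)) = 1/(14018785/239) = 239/14018785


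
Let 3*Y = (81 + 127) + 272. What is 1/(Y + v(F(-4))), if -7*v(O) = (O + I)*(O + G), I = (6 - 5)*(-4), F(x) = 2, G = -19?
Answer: 7/1086 ≈ 0.0064457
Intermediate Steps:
I = -4 (I = 1*(-4) = -4)
Y = 160 (Y = ((81 + 127) + 272)/3 = (208 + 272)/3 = (⅓)*480 = 160)
v(O) = -(-19 + O)*(-4 + O)/7 (v(O) = -(O - 4)*(O - 19)/7 = -(-4 + O)*(-19 + O)/7 = -(-19 + O)*(-4 + O)/7)
1/(Y + v(F(-4))) = 1/(160 + (-76/7 - ⅐*2² + (23/7)*2)) = 1/(160 + (-76/7 - ⅐*4 + 46/7)) = 1/(160 + (-76/7 - 4/7 + 46/7)) = 1/(160 - 34/7) = 1/(1086/7) = 7/1086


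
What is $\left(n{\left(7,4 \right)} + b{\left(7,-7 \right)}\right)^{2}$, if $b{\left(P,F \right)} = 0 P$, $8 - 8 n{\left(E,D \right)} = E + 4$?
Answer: $\frac{9}{64} \approx 0.14063$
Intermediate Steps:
$n{\left(E,D \right)} = \frac{1}{2} - \frac{E}{8}$ ($n{\left(E,D \right)} = 1 - \frac{E + 4}{8} = 1 - \frac{4 + E}{8} = 1 - \left(\frac{1}{2} + \frac{E}{8}\right) = \frac{1}{2} - \frac{E}{8}$)
$b{\left(P,F \right)} = 0$
$\left(n{\left(7,4 \right)} + b{\left(7,-7 \right)}\right)^{2} = \left(\left(\frac{1}{2} - \frac{7}{8}\right) + 0\right)^{2} = \left(- \frac{3}{8} + 0\right)^{2} = \left(- \frac{3}{8}\right)^{2} = \frac{9}{64}$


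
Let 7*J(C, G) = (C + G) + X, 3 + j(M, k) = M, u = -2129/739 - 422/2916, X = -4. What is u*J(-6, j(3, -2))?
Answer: 16300055/3771117 ≈ 4.3223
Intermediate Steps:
u = -3260011/1077462 (u = -2129*1/739 - 422*1/2916 = -2129/739 - 211/1458 = -3260011/1077462 ≈ -3.0256)
j(M, k) = -3 + M
J(C, G) = -4/7 + C/7 + G/7 (J(C, G) = ((C + G) - 4)/7 = (-4 + C + G)/7 = -4/7 + C/7 + G/7)
u*J(-6, j(3, -2)) = -3260011*(-4/7 + (⅐)*(-6) + (-3 + 3)/7)/1077462 = -3260011*(-4/7 - 6/7 + (⅐)*0)/1077462 = -3260011*(-4/7 - 6/7 + 0)/1077462 = -3260011/1077462*(-10/7) = 16300055/3771117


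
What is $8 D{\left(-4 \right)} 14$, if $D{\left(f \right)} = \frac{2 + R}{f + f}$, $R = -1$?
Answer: $-14$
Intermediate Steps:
$D{\left(f \right)} = \frac{1}{2 f}$ ($D{\left(f \right)} = \frac{2 - 1}{f + f} = 1 \frac{1}{2 f} = \frac{1}{2 f}$)
$8 D{\left(-4 \right)} 14 = 8 \frac{1}{2 \left(-4\right)} 14 = 8 \cdot \frac{1}{2} \left(- \frac{1}{4}\right) 14 = 8 \left(- \frac{1}{8}\right) 14 = \left(-1\right) 14 = -14$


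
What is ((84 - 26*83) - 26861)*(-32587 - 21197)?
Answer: 1556240040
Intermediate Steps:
((84 - 26*83) - 26861)*(-32587 - 21197) = ((84 - 2158) - 26861)*(-53784) = (-2074 - 26861)*(-53784) = -28935*(-53784) = 1556240040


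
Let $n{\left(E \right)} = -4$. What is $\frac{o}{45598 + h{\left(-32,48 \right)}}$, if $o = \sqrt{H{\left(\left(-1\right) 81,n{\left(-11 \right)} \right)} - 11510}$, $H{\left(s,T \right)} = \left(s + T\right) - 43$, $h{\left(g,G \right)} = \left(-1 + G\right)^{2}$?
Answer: $\frac{23 i \sqrt{22}}{47807} \approx 0.0022566 i$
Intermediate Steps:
$H{\left(s,T \right)} = -43 + T + s$ ($H{\left(s,T \right)} = \left(T + s\right) - 43 = -43 + T + s$)
$o = 23 i \sqrt{22}$ ($o = \sqrt{\left(-43 - 4 - 81\right) - 11510} = \sqrt{-128 - 11510} = \sqrt{-11638} = 23 i \sqrt{22} \approx 107.88 i$)
$\frac{o}{45598 + h{\left(-32,48 \right)}} = \frac{23 i \sqrt{22}}{45598 + \left(-1 + 48\right)^{2}} = \frac{23 i \sqrt{22}}{45598 + 47^{2}} = \frac{23 i \sqrt{22}}{45598 + 2209} = \frac{23 i \sqrt{22}}{47807}$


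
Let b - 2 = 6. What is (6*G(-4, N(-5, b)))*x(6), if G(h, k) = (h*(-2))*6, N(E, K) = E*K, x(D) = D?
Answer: 1728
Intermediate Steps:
b = 8 (b = 2 + 6 = 8)
G(h, k) = -12*h (G(h, k) = -2*h*6 = -12*h)
(6*G(-4, N(-5, b)))*x(6) = (6*(-12*(-4)))*6 = (6*48)*6 = 288*6 = 1728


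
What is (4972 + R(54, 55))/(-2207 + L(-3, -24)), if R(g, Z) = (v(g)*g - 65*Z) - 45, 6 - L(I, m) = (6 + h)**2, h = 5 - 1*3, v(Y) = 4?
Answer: -1568/2265 ≈ -0.69227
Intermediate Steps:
h = 2 (h = 5 - 3 = 2)
L(I, m) = -58 (L(I, m) = 6 - (6 + 2)**2 = 6 - 1*8**2 = 6 - 1*64 = 6 - 64 = -58)
R(g, Z) = -45 - 65*Z + 4*g (R(g, Z) = (4*g - 65*Z) - 45 = (-65*Z + 4*g) - 45 = -45 - 65*Z + 4*g)
(4972 + R(54, 55))/(-2207 + L(-3, -24)) = (4972 + (-45 - 65*55 + 4*54))/(-2207 - 58) = (4972 + (-45 - 3575 + 216))/(-2265) = (4972 - 3404)*(-1/2265) = 1568*(-1/2265) = -1568/2265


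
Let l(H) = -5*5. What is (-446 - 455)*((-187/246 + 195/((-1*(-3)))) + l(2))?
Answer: -8697353/246 ≈ -35355.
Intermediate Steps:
l(H) = -25
(-446 - 455)*((-187/246 + 195/((-1*(-3)))) + l(2)) = (-446 - 455)*((-187/246 + 195/((-1*(-3)))) - 25) = -901*((-187*1/246 + 195/3) - 25) = -901*((-187/246 + 195*(⅓)) - 25) = -901*((-187/246 + 65) - 25) = -901*(15803/246 - 25) = -901*9653/246 = -8697353/246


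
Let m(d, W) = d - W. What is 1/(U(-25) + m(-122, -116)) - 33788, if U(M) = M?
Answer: -1047429/31 ≈ -33788.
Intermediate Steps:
1/(U(-25) + m(-122, -116)) - 33788 = 1/(-25 + (-122 - 1*(-116))) - 33788 = 1/(-25 + (-122 + 116)) - 33788 = 1/(-25 - 6) - 33788 = 1/(-31) - 33788 = -1/31 - 33788 = -1047429/31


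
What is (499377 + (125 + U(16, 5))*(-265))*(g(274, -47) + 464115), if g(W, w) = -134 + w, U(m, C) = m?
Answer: 214343075208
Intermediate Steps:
(499377 + (125 + U(16, 5))*(-265))*(g(274, -47) + 464115) = (499377 + (125 + 16)*(-265))*((-134 - 47) + 464115) = (499377 + 141*(-265))*(-181 + 464115) = (499377 - 37365)*463934 = 462012*463934 = 214343075208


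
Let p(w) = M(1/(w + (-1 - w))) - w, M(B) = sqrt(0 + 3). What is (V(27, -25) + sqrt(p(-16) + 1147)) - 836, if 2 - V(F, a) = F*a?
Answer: -159 + sqrt(1163 + sqrt(3)) ≈ -124.87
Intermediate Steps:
M(B) = sqrt(3)
V(F, a) = 2 - F*a
p(w) = sqrt(3) - w
(V(27, -25) + sqrt(p(-16) + 1147)) - 836 = ((2 - 1*27*(-25)) + sqrt((sqrt(3) - 1*(-16)) + 1147)) - 836 = ((2 + 675) + sqrt((sqrt(3) + 16) + 1147)) - 836 = (677 + sqrt((16 + sqrt(3)) + 1147)) - 836 = (677 + sqrt(1163 + sqrt(3))) - 836 = -159 + sqrt(1163 + sqrt(3))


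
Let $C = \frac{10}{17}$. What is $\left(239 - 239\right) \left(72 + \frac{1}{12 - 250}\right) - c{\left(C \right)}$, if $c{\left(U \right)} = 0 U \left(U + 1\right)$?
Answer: $0$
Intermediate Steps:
$C = \frac{10}{17}$ ($C = 10 \cdot \frac{1}{17} = \frac{10}{17} \approx 0.58823$)
$c{\left(U \right)} = 0$ ($c{\left(U \right)} = 0 U \left(1 + U\right) = 0$)
$\left(239 - 239\right) \left(72 + \frac{1}{12 - 250}\right) - c{\left(C \right)} = \left(239 - 239\right) \left(72 + \frac{1}{12 - 250}\right) - 0 = 0 \left(72 + \frac{1}{-238}\right) + 0 = 0 \left(72 - \frac{1}{238}\right) + 0 = 0 \cdot \frac{17135}{238} + 0 = 0 + 0 = 0$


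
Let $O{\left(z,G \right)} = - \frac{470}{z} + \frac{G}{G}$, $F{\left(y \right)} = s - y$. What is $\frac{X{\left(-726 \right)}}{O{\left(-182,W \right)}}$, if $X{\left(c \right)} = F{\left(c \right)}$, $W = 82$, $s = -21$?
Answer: $\frac{64155}{326} \approx 196.79$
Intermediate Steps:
$F{\left(y \right)} = -21 - y$
$X{\left(c \right)} = -21 - c$
$O{\left(z,G \right)} = 1 - \frac{470}{z}$ ($O{\left(z,G \right)} = - \frac{470}{z} + 1 = 1 - \frac{470}{z}$)
$\frac{X{\left(-726 \right)}}{O{\left(-182,W \right)}} = \frac{-21 - -726}{\frac{1}{-182} \left(-470 - 182\right)} = \frac{-21 + 726}{\left(- \frac{1}{182}\right) \left(-652\right)} = \frac{705}{\frac{326}{91}} = 705 \cdot \frac{91}{326} = \frac{64155}{326}$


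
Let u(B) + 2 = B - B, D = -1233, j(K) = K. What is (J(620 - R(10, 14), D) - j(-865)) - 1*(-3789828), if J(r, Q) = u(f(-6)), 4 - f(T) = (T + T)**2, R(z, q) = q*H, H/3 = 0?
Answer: 3790691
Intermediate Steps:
H = 0 (H = 3*0 = 0)
R(z, q) = 0 (R(z, q) = q*0 = 0)
f(T) = 4 - 4*T**2 (f(T) = 4 - (T + T)**2 = 4 - (2*T)**2 = 4 - 4*T**2)
u(B) = -2 (u(B) = -2 + (B - B) = -2 + 0 = -2)
J(r, Q) = -2
(J(620 - R(10, 14), D) - j(-865)) - 1*(-3789828) = (-2 - 1*(-865)) - 1*(-3789828) = (-2 + 865) + 3789828 = 863 + 3789828 = 3790691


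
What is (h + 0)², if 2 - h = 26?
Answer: 576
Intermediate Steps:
h = -24 (h = 2 - 1*26 = 2 - 26 = -24)
(h + 0)² = (-24 + 0)² = (-24)² = 576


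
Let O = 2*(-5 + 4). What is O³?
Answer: -8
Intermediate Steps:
O = -2 (O = 2*(-1) = -2)
O³ = (-2)³ = -8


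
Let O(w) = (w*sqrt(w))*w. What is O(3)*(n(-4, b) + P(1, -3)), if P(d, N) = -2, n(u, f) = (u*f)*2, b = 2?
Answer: -162*sqrt(3) ≈ -280.59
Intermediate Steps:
n(u, f) = 2*f*u (n(u, f) = (f*u)*2 = 2*f*u)
O(w) = w**(5/2) (O(w) = w**(3/2)*w = w**(5/2))
O(3)*(n(-4, b) + P(1, -3)) = 3**(5/2)*(2*2*(-4) - 2) = (9*sqrt(3))*(-16 - 2) = (9*sqrt(3))*(-18) = -162*sqrt(3)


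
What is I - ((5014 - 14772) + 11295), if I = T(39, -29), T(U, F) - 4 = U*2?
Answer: -1455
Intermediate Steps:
T(U, F) = 4 + 2*U (T(U, F) = 4 + U*2 = 4 + 2*U)
I = 82 (I = 4 + 2*39 = 4 + 78 = 82)
I - ((5014 - 14772) + 11295) = 82 - ((5014 - 14772) + 11295) = 82 - (-9758 + 11295) = 82 - 1*1537 = 82 - 1537 = -1455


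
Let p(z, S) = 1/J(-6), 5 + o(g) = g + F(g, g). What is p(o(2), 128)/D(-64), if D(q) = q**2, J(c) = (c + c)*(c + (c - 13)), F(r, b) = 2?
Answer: 1/1228800 ≈ 8.1380e-7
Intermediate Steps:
J(c) = 2*c*(-13 + 2*c) (J(c) = (2*c)*(c + (-13 + c)) = (2*c)*(-13 + 2*c) = 2*c*(-13 + 2*c))
o(g) = -3 + g (o(g) = -5 + (g + 2) = -5 + (2 + g) = -3 + g)
p(z, S) = 1/300 (p(z, S) = 1/(2*(-6)*(-13 + 2*(-6))) = 1/(2*(-6)*(-13 - 12)) = 1/(2*(-6)*(-25)) = 1/300)
p(o(2), 128)/D(-64) = 1/(300*((-64)**2)) = (1/300)/4096 = (1/300)*(1/4096) = 1/1228800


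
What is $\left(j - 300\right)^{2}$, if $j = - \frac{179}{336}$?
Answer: $\frac{10196758441}{112896} \approx 90320.0$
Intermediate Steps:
$j = - \frac{179}{336}$ ($j = \left(-179\right) \frac{1}{336} = - \frac{179}{336} \approx -0.53274$)
$\left(j - 300\right)^{2} = \left(- \frac{179}{336} - 300\right)^{2} = \left(- \frac{100979}{336}\right)^{2} = \frac{10196758441}{112896}$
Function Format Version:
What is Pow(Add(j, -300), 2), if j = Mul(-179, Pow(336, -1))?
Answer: Rational(10196758441, 112896) ≈ 90320.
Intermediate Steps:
j = Rational(-179, 336) (j = Mul(-179, Rational(1, 336)) = Rational(-179, 336) ≈ -0.53274)
Pow(Add(j, -300), 2) = Pow(Add(Rational(-179, 336), -300), 2) = Pow(Rational(-100979, 336), 2) = Rational(10196758441, 112896)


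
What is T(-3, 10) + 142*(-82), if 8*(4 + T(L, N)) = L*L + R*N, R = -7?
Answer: -93245/8 ≈ -11656.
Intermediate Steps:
T(L, N) = -4 - 7*N/8 + L²/8 (T(L, N) = -4 + (L*L - 7*N)/8 = -4 + (L² - 7*N)/8 = -4 + (-7*N/8 + L²/8) = -4 - 7*N/8 + L²/8)
T(-3, 10) + 142*(-82) = (-4 - 7/8*10 + (⅛)*(-3)²) + 142*(-82) = (-4 - 35/4 + (⅛)*9) - 11644 = (-4 - 35/4 + 9/8) - 11644 = -93/8 - 11644 = -93245/8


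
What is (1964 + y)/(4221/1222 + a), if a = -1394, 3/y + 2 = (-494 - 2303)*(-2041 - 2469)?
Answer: -15137412059705/10717548452798 ≈ -1.4124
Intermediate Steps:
y = 3/12614468 (y = 3/(-2 + (-494 - 2303)*(-2041 - 2469)) = 3/(-2 - 2797*(-4510)) = 3/(-2 + 12614470) = 3/12614468 ≈ 2.3782e-7)
(1964 + y)/(4221/1222 + a) = (1964 + 3/12614468)/(4221/1222 - 1394) = 24774815155/(12614468*(4221*(1/1222) - 1394)) = 24774815155/(12614468*(4221/1222 - 1394)) = 24774815155/(12614468*(-1699247/1222)) = (24774815155/12614468)*(-1222/1699247) = -15137412059705/10717548452798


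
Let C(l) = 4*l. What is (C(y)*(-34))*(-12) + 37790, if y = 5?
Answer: 45950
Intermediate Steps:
(C(y)*(-34))*(-12) + 37790 = ((4*5)*(-34))*(-12) + 37790 = (20*(-34))*(-12) + 37790 = -680*(-12) + 37790 = 8160 + 37790 = 45950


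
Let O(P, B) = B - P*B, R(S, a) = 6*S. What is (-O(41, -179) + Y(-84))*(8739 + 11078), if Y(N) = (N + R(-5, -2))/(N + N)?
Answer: -567505091/4 ≈ -1.4188e+8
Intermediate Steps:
O(P, B) = B - B*P
Y(N) = (-30 + N)/(2*N) (Y(N) = (N + 6*(-5))/(N + N) = (N - 30)/((2*N)) = (-30 + N)*(1/(2*N)) = (-30 + N)/(2*N))
(-O(41, -179) + Y(-84))*(8739 + 11078) = (-(-179)*(1 - 1*41) + (1/2)*(-30 - 84)/(-84))*(8739 + 11078) = (-(-179)*(1 - 41) + (1/2)*(-1/84)*(-114))*19817 = (-(-179)*(-40) + 19/28)*19817 = (-1*7160 + 19/28)*19817 = (-7160 + 19/28)*19817 = -200461/28*19817 = -567505091/4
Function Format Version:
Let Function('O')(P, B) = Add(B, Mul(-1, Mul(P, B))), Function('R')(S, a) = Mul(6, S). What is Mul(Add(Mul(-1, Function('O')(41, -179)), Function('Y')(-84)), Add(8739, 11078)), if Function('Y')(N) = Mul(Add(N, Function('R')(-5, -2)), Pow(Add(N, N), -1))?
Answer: Rational(-567505091, 4) ≈ -1.4188e+8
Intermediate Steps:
Function('O')(P, B) = Add(B, Mul(-1, B, P)) (Function('O')(P, B) = Add(B, Mul(-1, Mul(B, P))) = Add(B, Mul(-1, B, P)))
Function('Y')(N) = Mul(Rational(1, 2), Pow(N, -1), Add(-30, N)) (Function('Y')(N) = Mul(Add(N, Mul(6, -5)), Pow(Add(N, N), -1)) = Mul(Add(N, -30), Pow(Mul(2, N), -1)) = Mul(Add(-30, N), Mul(Rational(1, 2), Pow(N, -1))) = Mul(Rational(1, 2), Pow(N, -1), Add(-30, N)))
Mul(Add(Mul(-1, Function('O')(41, -179)), Function('Y')(-84)), Add(8739, 11078)) = Mul(Add(Mul(-1, Mul(-179, Add(1, Mul(-1, 41)))), Mul(Rational(1, 2), Pow(-84, -1), Add(-30, -84))), Add(8739, 11078)) = Mul(Add(Mul(-1, Mul(-179, Add(1, -41))), Mul(Rational(1, 2), Rational(-1, 84), -114)), 19817) = Mul(Add(Mul(-1, Mul(-179, -40)), Rational(19, 28)), 19817) = Mul(Add(Mul(-1, 7160), Rational(19, 28)), 19817) = Mul(Add(-7160, Rational(19, 28)), 19817) = Mul(Rational(-200461, 28), 19817) = Rational(-567505091, 4)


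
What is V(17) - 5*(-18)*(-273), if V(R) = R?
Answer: -24553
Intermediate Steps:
V(17) - 5*(-18)*(-273) = 17 - 5*(-18)*(-273) = 17 + 90*(-273) = 17 - 24570 = -24553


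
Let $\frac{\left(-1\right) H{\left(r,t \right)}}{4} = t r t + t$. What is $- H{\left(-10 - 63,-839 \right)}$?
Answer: $-205548288$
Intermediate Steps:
$H{\left(r,t \right)} = - 4 t - 4 r t^{2}$ ($H{\left(r,t \right)} = - 4 \left(t r t + t\right) = - 4 \left(r t t + t\right) = - 4 \left(r t^{2} + t\right) = - 4 \left(t + r t^{2}\right) = - 4 t - 4 r t^{2}$)
$- H{\left(-10 - 63,-839 \right)} = - \left(-4\right) \left(-839\right) \left(1 + \left(-10 - 63\right) \left(-839\right)\right) = - \left(-4\right) \left(-839\right) \left(1 - -61247\right) = - \left(-4\right) \left(-839\right) \left(1 + 61247\right) = - \left(-4\right) \left(-839\right) 61248 = \left(-1\right) 205548288 = -205548288$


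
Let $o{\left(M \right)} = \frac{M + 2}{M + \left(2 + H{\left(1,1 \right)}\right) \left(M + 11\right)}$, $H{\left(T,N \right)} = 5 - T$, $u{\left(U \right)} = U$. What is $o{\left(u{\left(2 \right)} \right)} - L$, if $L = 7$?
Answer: $- \frac{139}{20} \approx -6.95$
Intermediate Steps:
$o{\left(M \right)} = \frac{2 + M}{66 + 7 M}$ ($o{\left(M \right)} = \frac{M + 2}{M + \left(2 + \left(5 - 1\right)\right) \left(M + 11\right)} = \frac{2 + M}{M + \left(2 + \left(5 - 1\right)\right) \left(11 + M\right)} = \frac{2 + M}{M + \left(2 + 4\right) \left(11 + M\right)} = \frac{2 + M}{M + 6 \left(11 + M\right)} = \frac{2 + M}{M + \left(66 + 6 M\right)} = \frac{2 + M}{66 + 7 M}$)
$o{\left(u{\left(2 \right)} \right)} - L = \frac{2 + 2}{66 + 7 \cdot 2} - 7 = \frac{1}{66 + 14} \cdot 4 - 7 = \frac{1}{80} \cdot 4 - 7 = \frac{1}{20} - 7 = - \frac{139}{20}$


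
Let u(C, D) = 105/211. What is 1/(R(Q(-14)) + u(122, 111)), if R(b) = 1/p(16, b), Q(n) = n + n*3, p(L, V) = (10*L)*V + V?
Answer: 1902376/946469 ≈ 2.0100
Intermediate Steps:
p(L, V) = V + 10*L*V (p(L, V) = 10*L*V + V = V + 10*L*V)
Q(n) = 4*n (Q(n) = n + 3*n = 4*n)
R(b) = 1/(161*b) (R(b) = 1/(b*(1 + 10*16)) = 1/(b*(1 + 160)) = 1/(b*161) = 1/(161*b))
u(C, D) = 105/211 (u(C, D) = 105*(1/211) = 105/211)
1/(R(Q(-14)) + u(122, 111)) = 1/(1/(161*((4*(-14)))) + 105/211) = 1/((1/161)/(-56) + 105/211) = 1/((1/161)*(-1/56) + 105/211) = 1/(-1/9016 + 105/211) = 1/(946469/1902376) = 1902376/946469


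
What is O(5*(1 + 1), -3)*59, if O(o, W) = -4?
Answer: -236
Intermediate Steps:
O(5*(1 + 1), -3)*59 = -4*59 = -236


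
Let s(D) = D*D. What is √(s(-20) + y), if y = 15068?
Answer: 2*√3867 ≈ 124.37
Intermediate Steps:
s(D) = D²
√(s(-20) + y) = √((-20)² + 15068) = √(400 + 15068) = √15468 = 2*√3867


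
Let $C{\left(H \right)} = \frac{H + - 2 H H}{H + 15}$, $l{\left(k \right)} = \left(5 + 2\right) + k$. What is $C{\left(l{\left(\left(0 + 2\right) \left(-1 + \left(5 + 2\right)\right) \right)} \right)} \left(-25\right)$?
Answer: $\frac{17575}{34} \approx 516.91$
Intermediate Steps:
$l{\left(k \right)} = 7 + k$
$C{\left(H \right)} = \frac{H - 2 H^{2}}{15 + H}$
$C{\left(l{\left(\left(0 + 2\right) \left(-1 + \left(5 + 2\right)\right) \right)} \right)} \left(-25\right) = \frac{\left(7 + \left(0 + 2\right) \left(-1 + \left(5 + 2\right)\right)\right) \left(1 - 2 \left(7 + \left(0 + 2\right) \left(-1 + \left(5 + 2\right)\right)\right)\right)}{15 + \left(7 + \left(0 + 2\right) \left(-1 + \left(5 + 2\right)\right)\right)} \left(-25\right) = \frac{\left(7 + 2 \left(-1 + 7\right)\right) \left(1 - 2 \left(7 + 2 \left(-1 + 7\right)\right)\right)}{15 + \left(7 + 2 \left(-1 + 7\right)\right)} \left(-25\right) = \frac{\left(7 + 2 \cdot 6\right) \left(1 - 2 \left(7 + 2 \cdot 6\right)\right)}{15 + \left(7 + 2 \cdot 6\right)} \left(-25\right) = \frac{\left(7 + 12\right) \left(1 - 2 \left(7 + 12\right)\right)}{15 + \left(7 + 12\right)} \left(-25\right) = \frac{19 \left(1 - 38\right)}{15 + 19} \left(-25\right) = \frac{19 \left(1 - 38\right)}{34} \left(-25\right) = 19 \cdot \frac{1}{34} \left(-37\right) \left(-25\right) = \left(- \frac{703}{34}\right) \left(-25\right) = \frac{17575}{34}$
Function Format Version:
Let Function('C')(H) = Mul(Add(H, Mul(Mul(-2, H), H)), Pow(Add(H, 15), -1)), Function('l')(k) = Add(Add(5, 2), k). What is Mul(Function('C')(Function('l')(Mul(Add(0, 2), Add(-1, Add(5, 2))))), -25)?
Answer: Rational(17575, 34) ≈ 516.91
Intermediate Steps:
Function('l')(k) = Add(7, k)
Function('C')(H) = Mul(Pow(Add(15, H), -1), Add(H, Mul(-2, Pow(H, 2)))) (Function('C')(H) = Mul(Add(H, Mul(-2, Pow(H, 2))), Pow(Add(15, H), -1)) = Mul(Pow(Add(15, H), -1), Add(H, Mul(-2, Pow(H, 2)))))
Mul(Function('C')(Function('l')(Mul(Add(0, 2), Add(-1, Add(5, 2))))), -25) = Mul(Mul(Add(7, Mul(Add(0, 2), Add(-1, Add(5, 2)))), Pow(Add(15, Add(7, Mul(Add(0, 2), Add(-1, Add(5, 2))))), -1), Add(1, Mul(-2, Add(7, Mul(Add(0, 2), Add(-1, Add(5, 2))))))), -25) = Mul(Mul(Add(7, Mul(2, Add(-1, 7))), Pow(Add(15, Add(7, Mul(2, Add(-1, 7)))), -1), Add(1, Mul(-2, Add(7, Mul(2, Add(-1, 7)))))), -25) = Mul(Mul(Add(7, Mul(2, 6)), Pow(Add(15, Add(7, Mul(2, 6))), -1), Add(1, Mul(-2, Add(7, Mul(2, 6))))), -25) = Mul(Mul(Add(7, 12), Pow(Add(15, Add(7, 12)), -1), Add(1, Mul(-2, Add(7, 12)))), -25) = Mul(Mul(19, Pow(Add(15, 19), -1), Add(1, Mul(-2, 19))), -25) = Mul(Mul(19, Pow(34, -1), Add(1, -38)), -25) = Mul(Mul(19, Rational(1, 34), -37), -25) = Mul(Rational(-703, 34), -25) = Rational(17575, 34)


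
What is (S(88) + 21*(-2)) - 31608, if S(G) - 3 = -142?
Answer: -31789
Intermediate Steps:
S(G) = -139 (S(G) = 3 - 142 = -139)
(S(88) + 21*(-2)) - 31608 = (-139 + 21*(-2)) - 31608 = (-139 - 42) - 31608 = -181 - 31608 = -31789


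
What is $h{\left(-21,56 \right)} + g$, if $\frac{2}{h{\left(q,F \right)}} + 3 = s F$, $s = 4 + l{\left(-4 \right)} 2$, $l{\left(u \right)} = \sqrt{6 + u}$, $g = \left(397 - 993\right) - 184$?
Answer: $- \frac{18526898}{23753} - \frac{224 \sqrt{2}}{23753} \approx -780.0$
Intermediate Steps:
$g = -780$ ($g = -596 - 184 = -780$)
$s = 4 + 2 \sqrt{2}$ ($s = 4 + \sqrt{6 - 4} \cdot 2 = 4 + \sqrt{2} \cdot 2 = 4 + 2 \sqrt{2} \approx 6.8284$)
$h{\left(q,F \right)} = \frac{2}{-3 + F \left(4 + 2 \sqrt{2}\right)}$ ($h{\left(q,F \right)} = \frac{2}{-3 + \left(4 + 2 \sqrt{2}\right) F} = \frac{2}{-3 + F \left(4 + 2 \sqrt{2}\right)}$)
$h{\left(-21,56 \right)} + g = \frac{2}{-3 + 2 \cdot 56 \left(2 + \sqrt{2}\right)} - 780 = \frac{2}{-3 + \left(224 + 112 \sqrt{2}\right)} - 780 = \frac{2}{221 + 112 \sqrt{2}} - 780 = -780 + \frac{2}{221 + 112 \sqrt{2}}$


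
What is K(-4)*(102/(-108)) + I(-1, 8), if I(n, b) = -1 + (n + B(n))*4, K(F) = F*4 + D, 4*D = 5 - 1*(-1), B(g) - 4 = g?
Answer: 745/36 ≈ 20.694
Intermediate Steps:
B(g) = 4 + g
D = 3/2 (D = (5 - 1*(-1))/4 = (5 + 1)/4 = (¼)*6 = 3/2 ≈ 1.5000)
K(F) = 3/2 + 4*F (K(F) = F*4 + 3/2 = 4*F + 3/2 = 3/2 + 4*F)
I(n, b) = 15 + 8*n (I(n, b) = -1 + (n + (4 + n))*4 = -1 + (4 + 2*n)*4 = -1 + (16 + 8*n) = 15 + 8*n)
K(-4)*(102/(-108)) + I(-1, 8) = (3/2 + 4*(-4))*(102/(-108)) + (15 + 8*(-1)) = (3/2 - 16)*(102*(-1/108)) + (15 - 8) = -29/2*(-17/18) + 7 = 493/36 + 7 = 745/36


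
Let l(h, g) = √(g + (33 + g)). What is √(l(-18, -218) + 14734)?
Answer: √(14734 + I*√403) ≈ 121.38 + 0.0827*I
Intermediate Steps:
l(h, g) = √(33 + 2*g)
√(l(-18, -218) + 14734) = √(√(33 + 2*(-218)) + 14734) = √(√(33 - 436) + 14734) = √(√(-403) + 14734) = √(I*√403 + 14734) = √(14734 + I*√403)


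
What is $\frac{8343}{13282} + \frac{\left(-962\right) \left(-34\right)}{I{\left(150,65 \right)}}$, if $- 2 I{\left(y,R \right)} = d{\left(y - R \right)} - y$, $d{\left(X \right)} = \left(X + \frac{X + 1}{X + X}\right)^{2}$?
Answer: $- \frac{2922906095909}{343605831434} \approx -8.5066$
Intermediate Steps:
$d{\left(X \right)} = \left(X + \frac{1 + X}{2 X}\right)^{2}$
$I{\left(y,R \right)} = \frac{y}{2} - \frac{\left(1 + y - R + 2 \left(y - R\right)^{2}\right)^{2}}{8 \left(y - R\right)^{2}}$ ($I{\left(y,R \right)} = - \frac{\frac{\left(1 - \left(R - y\right) + 2 \left(y - R\right)^{2}\right)^{2}}{4 \left(y - R\right)^{2}} - y}{2} = - \frac{\frac{\left(1 + y - R + 2 \left(y - R\right)^{2}\right)^{2}}{4 \left(y - R\right)^{2}} - y}{2} = - \frac{- y + \frac{\left(1 + y - R + 2 \left(y - R\right)^{2}\right)^{2}}{4 \left(y - R\right)^{2}}}{2} = \frac{y}{2} - \frac{\left(1 + y - R + 2 \left(y - R\right)^{2}\right)^{2}}{8 \left(y - R\right)^{2}}$)
$\frac{8343}{13282} + \frac{\left(-962\right) \left(-34\right)}{I{\left(150,65 \right)}} = \frac{8343}{13282} + \frac{\left(-962\right) \left(-34\right)}{\frac{1}{2} \cdot 150 - \frac{\left(1 + 150 - 65 + 2 \left(65 - 150\right)^{2}\right)^{2}}{8 \left(65 - 150\right)^{2}}} = 8343 \cdot \frac{1}{13282} + \frac{32708}{75 - \frac{\left(1 + 150 - 65 + 2 \left(65 - 150\right)^{2}\right)^{2}}{8 \left(65 - 150\right)^{2}}} = \frac{8343}{13282} + \frac{32708}{75 - \frac{\left(1 + 150 - 65 + 2 \left(-85\right)^{2}\right)^{2}}{8 \cdot 7225}} = \frac{8343}{13282} + \frac{32708}{75 - \frac{\left(1 + 150 - 65 + 2 \cdot 7225\right)^{2}}{57800}} = \frac{8343}{13282} + \frac{32708}{75 - \frac{\left(1 + 150 - 65 + 14450\right)^{2}}{57800}} = \frac{8343}{13282} + \frac{32708}{75 - \frac{14536^{2}}{57800}} = \frac{8343}{13282} + \frac{32708}{75 - \frac{1}{57800} \cdot 211295296} = \frac{8343}{13282} + \frac{32708}{75 - \frac{26411912}{7225}} = \frac{8343}{13282} + \frac{32708}{- \frac{25870037}{7225}} = \frac{8343}{13282} + 32708 \left(- \frac{7225}{25870037}\right) = \frac{8343}{13282} - \frac{236315300}{25870037} = - \frac{2922906095909}{343605831434}$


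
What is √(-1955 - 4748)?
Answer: I*√6703 ≈ 81.872*I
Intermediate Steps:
√(-1955 - 4748) = √(-6703) = I*√6703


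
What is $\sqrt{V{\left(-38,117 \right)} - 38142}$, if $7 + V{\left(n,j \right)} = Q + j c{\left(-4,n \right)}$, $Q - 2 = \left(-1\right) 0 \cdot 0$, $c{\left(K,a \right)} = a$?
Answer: $i \sqrt{42593} \approx 206.38 i$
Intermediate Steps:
$Q = 2$ ($Q = 2 + \left(-1\right) 0 \cdot 0 = 2 + 0 \cdot 0 = 2 + 0 = 2$)
$V{\left(n,j \right)} = -5 + j n$ ($V{\left(n,j \right)} = -7 + \left(2 + j n\right) = -5 + j n$)
$\sqrt{V{\left(-38,117 \right)} - 38142} = \sqrt{\left(-5 + 117 \left(-38\right)\right) - 38142} = \sqrt{\left(-5 - 4446\right) - 38142} = \sqrt{-4451 - 38142} = \sqrt{-42593} = i \sqrt{42593}$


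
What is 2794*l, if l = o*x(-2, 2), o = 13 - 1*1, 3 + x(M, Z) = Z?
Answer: -33528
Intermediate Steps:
x(M, Z) = -3 + Z
o = 12 (o = 13 - 1 = 12)
l = -12 (l = 12*(-3 + 2) = 12*(-1) = -12)
2794*l = 2794*(-12) = -33528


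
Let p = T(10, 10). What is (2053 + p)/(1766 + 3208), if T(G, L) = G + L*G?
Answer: 721/1658 ≈ 0.43486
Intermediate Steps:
T(G, L) = G + G*L
p = 110 (p = 10*(1 + 10) = 10*11 = 110)
(2053 + p)/(1766 + 3208) = (2053 + 110)/(1766 + 3208) = 2163/4974 = 2163*(1/4974) = 721/1658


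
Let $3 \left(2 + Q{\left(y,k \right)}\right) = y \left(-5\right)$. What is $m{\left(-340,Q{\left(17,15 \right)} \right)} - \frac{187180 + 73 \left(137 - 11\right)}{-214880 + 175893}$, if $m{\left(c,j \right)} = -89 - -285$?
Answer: $\frac{602910}{2999} \approx 201.04$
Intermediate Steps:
$Q{\left(y,k \right)} = -2 - \frac{5 y}{3}$ ($Q{\left(y,k \right)} = -2 + \frac{y \left(-5\right)}{3} = -2 + \frac{\left(-5\right) y}{3} = -2 - \frac{5 y}{3}$)
$m{\left(c,j \right)} = 196$ ($m{\left(c,j \right)} = -89 + 285 = 196$)
$m{\left(-340,Q{\left(17,15 \right)} \right)} - \frac{187180 + 73 \left(137 - 11\right)}{-214880 + 175893} = 196 - \frac{187180 + 73 \left(137 - 11\right)}{-214880 + 175893} = 196 - \frac{187180 + 73 \cdot 126}{-38987} = 196 - \left(187180 + 9198\right) \left(- \frac{1}{38987}\right) = 196 - 196378 \left(- \frac{1}{38987}\right) = 196 - - \frac{15106}{2999} = 196 + \frac{15106}{2999} = \frac{602910}{2999}$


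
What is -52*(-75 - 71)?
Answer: 7592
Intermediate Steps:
-52*(-75 - 71) = -52*(-146) = 7592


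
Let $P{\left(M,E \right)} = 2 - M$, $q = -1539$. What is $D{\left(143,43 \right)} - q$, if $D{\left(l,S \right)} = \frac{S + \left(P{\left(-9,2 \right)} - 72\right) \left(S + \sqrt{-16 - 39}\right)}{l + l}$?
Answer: $\frac{218787}{143} - \frac{61 i \sqrt{55}}{286} \approx 1530.0 - 1.5818 i$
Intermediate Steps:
$D{\left(l,S \right)} = \frac{- 60 S - 61 i \sqrt{55}}{2 l}$ ($D{\left(l,S \right)} = \frac{S + \left(\left(2 - -9\right) - 72\right) \left(S + \sqrt{-16 - 39}\right)}{l + l} = \frac{S + \left(\left(2 + 9\right) - 72\right) \left(S + \sqrt{-55}\right)}{2 l} = \left(S + \left(11 - 72\right) \left(S + i \sqrt{55}\right)\right) \frac{1}{2 l} = \left(S - 61 \left(S + i \sqrt{55}\right)\right) \frac{1}{2 l} = \left(S - \left(61 S + 61 i \sqrt{55}\right)\right) \frac{1}{2 l} = \left(- 60 S - 61 i \sqrt{55}\right) \frac{1}{2 l} = \frac{- 60 S - 61 i \sqrt{55}}{2 l}$)
$D{\left(143,43 \right)} - q = \frac{\left(-60\right) 43 - 61 i \sqrt{55}}{2 \cdot 143} - -1539 = \frac{1}{2} \cdot \frac{1}{143} \left(-2580 - 61 i \sqrt{55}\right) + 1539 = \left(- \frac{1290}{143} - \frac{61 i \sqrt{55}}{286}\right) + 1539 = \frac{218787}{143} - \frac{61 i \sqrt{55}}{286}$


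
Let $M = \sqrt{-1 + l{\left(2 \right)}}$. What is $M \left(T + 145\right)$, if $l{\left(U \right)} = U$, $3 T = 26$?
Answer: $\frac{461}{3} \approx 153.67$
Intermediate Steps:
$T = \frac{26}{3}$ ($T = \frac{1}{3} \cdot 26 = \frac{26}{3} \approx 8.6667$)
$M = 1$ ($M = \sqrt{-1 + 2} = \sqrt{1} = 1$)
$M \left(T + 145\right) = 1 \left(\frac{26}{3} + 145\right) = 1 \cdot \frac{461}{3} = \frac{461}{3}$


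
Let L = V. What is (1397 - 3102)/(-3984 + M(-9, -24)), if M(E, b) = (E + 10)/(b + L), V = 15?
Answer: 15345/35857 ≈ 0.42795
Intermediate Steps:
L = 15
M(E, b) = (10 + E)/(15 + b) (M(E, b) = (E + 10)/(b + 15) = (10 + E)/(15 + b))
(1397 - 3102)/(-3984 + M(-9, -24)) = (1397 - 3102)/(-3984 + (10 - 9)/(15 - 24)) = -1705/(-3984 + 1/(-9)) = -1705/(-3984 - ⅑*1) = -1705/(-3984 - ⅑) = -1705/(-35857/9) = -1705*(-9/35857) = 15345/35857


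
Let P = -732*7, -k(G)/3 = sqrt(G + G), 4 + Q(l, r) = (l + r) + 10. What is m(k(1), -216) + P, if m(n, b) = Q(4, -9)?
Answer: -5123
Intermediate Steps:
Q(l, r) = 6 + l + r (Q(l, r) = -4 + ((l + r) + 10) = -4 + (10 + l + r) = 6 + l + r)
k(G) = -3*sqrt(2)*sqrt(G) (k(G) = -3*sqrt(G + G) = -3*sqrt(2)*sqrt(G))
m(n, b) = 1 (m(n, b) = 6 + 4 - 9 = 1)
P = -5124
m(k(1), -216) + P = 1 - 5124 = -5123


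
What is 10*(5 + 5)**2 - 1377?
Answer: -377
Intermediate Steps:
10*(5 + 5)**2 - 1377 = 10*10**2 - 1377 = 10*100 - 1377 = 1000 - 1377 = -377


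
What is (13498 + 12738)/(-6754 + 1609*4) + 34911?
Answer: 5537731/159 ≈ 34829.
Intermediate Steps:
(13498 + 12738)/(-6754 + 1609*4) + 34911 = 26236/(-6754 + 6436) + 34911 = 26236/(-318) + 34911 = 26236*(-1/318) + 34911 = -13118/159 + 34911 = 5537731/159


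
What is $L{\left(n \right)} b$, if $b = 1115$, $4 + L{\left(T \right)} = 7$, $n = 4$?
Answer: $3345$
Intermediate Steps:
$L{\left(T \right)} = 3$ ($L{\left(T \right)} = -4 + 7 = 3$)
$L{\left(n \right)} b = 3 \cdot 1115 = 3345$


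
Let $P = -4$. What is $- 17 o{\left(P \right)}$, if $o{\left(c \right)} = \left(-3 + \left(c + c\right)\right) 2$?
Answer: $374$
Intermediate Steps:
$o{\left(c \right)} = -6 + 4 c$ ($o{\left(c \right)} = \left(-3 + 2 c\right) 2 = -6 + 4 c$)
$- 17 o{\left(P \right)} = - 17 \left(-6 + 4 \left(-4\right)\right) = - 17 \left(-6 - 16\right) = \left(-17\right) \left(-22\right) = 374$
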